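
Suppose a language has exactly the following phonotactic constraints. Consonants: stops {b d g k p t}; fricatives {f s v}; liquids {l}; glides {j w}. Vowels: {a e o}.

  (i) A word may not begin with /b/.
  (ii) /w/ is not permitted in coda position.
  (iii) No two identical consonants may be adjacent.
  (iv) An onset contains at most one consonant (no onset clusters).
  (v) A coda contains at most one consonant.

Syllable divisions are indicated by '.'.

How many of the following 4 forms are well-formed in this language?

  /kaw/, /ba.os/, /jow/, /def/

1

/kaw/ — violates constraint (ii): syllable 1 coda contains /w/ → ill-formed
/ba.os/ — violates constraint (i): word begins with /b/ → ill-formed
/jow/ — violates constraint (ii): syllable 1 coda contains /w/ → ill-formed
/def/ — σ1 onset /d/, coda /f/ ok → well-formed
Well-formed: /def/ → 1.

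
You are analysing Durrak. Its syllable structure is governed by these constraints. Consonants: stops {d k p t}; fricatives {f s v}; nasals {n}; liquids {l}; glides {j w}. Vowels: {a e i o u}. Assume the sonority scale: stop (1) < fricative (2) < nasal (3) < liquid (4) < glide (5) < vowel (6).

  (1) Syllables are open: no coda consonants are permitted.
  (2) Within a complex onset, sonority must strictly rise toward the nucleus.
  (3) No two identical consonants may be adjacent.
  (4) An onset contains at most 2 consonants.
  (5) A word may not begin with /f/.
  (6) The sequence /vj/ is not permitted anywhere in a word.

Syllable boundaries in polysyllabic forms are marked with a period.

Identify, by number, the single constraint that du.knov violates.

du.knov: syllable 2 coda /v/ has 1 consonant (> 0).
This is a violation of constraint 1: "Syllables are open: no coda consonants are permitted."
The remaining constraints (2, 3, 4, 5, 6) are satisfied.

1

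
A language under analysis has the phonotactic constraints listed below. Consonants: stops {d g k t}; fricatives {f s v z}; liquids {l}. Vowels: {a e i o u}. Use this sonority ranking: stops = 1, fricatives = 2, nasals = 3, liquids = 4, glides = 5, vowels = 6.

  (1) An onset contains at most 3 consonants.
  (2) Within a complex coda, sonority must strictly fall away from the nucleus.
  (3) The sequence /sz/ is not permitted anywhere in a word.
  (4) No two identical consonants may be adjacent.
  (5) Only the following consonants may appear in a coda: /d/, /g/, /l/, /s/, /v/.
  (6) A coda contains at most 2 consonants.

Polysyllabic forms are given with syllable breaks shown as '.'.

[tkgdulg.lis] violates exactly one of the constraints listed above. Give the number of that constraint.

[tkgdulg.lis]: syllable 1 onset /tkgd/ has 4 consonants (> 3).
This is a violation of constraint 1: "An onset contains at most 3 consonants."
The remaining constraints (2, 3, 4, 5, 6) are satisfied.

1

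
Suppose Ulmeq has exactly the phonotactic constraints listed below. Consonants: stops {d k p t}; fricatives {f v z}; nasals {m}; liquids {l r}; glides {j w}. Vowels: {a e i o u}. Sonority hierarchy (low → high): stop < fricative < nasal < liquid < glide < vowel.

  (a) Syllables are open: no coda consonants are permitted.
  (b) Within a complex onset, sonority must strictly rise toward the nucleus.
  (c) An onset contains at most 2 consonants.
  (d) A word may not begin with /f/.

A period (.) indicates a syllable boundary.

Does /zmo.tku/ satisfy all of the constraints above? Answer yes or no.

no

/zmo.tku/ — violates constraint (b): syllable 2 onset /tk/: /t/ (stop, 1) → /k/ (stop, 1) does not rise → phonotactically illegal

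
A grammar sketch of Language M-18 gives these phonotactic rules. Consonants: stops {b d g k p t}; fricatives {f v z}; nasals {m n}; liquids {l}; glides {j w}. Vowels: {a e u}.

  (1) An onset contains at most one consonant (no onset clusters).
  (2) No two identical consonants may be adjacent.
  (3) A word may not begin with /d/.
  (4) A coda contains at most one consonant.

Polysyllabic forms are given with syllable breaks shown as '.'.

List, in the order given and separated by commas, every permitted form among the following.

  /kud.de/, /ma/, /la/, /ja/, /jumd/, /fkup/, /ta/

/kud.de/ — violates constraint 2: adjacent identical consonants /dd/ → not permitted
/ma/ — σ1 onset /m/, coda /∅/ ok → permitted
/la/ — σ1 onset /l/, coda /∅/ ok → permitted
/ja/ — σ1 onset /j/, coda /∅/ ok → permitted
/jumd/ — violates constraint 4: syllable 1 coda /md/ has 2 consonants (> 1) → not permitted
/fkup/ — violates constraint 1: syllable 1 onset /fk/ has 2 consonants (> 1) → not permitted
/ta/ — σ1 onset /t/, coda /∅/ ok → permitted

/ma/, /la/, /ja/, /ta/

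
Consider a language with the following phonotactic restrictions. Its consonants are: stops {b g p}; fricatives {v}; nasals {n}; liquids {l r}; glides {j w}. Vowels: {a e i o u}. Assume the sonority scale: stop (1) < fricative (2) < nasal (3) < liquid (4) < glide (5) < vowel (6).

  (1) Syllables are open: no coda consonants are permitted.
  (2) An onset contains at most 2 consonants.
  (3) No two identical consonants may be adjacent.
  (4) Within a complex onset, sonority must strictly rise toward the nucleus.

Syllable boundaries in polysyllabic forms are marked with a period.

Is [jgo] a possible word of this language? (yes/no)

[jgo] — violates constraint 4: syllable 1 onset /jg/: /j/ (glide, 5) → /g/ (stop, 1) does not rise → illicit

no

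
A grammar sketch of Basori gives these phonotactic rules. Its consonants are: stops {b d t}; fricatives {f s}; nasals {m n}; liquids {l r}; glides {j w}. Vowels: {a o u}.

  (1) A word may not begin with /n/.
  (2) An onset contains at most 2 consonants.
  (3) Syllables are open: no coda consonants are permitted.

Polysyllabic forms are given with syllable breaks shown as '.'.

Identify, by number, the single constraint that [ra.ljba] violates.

[ra.ljba]: syllable 2 onset /ljb/ has 3 consonants (> 2).
This is a violation of constraint 2: "An onset contains at most 2 consonants."
The remaining constraints (1, 3) are satisfied.

2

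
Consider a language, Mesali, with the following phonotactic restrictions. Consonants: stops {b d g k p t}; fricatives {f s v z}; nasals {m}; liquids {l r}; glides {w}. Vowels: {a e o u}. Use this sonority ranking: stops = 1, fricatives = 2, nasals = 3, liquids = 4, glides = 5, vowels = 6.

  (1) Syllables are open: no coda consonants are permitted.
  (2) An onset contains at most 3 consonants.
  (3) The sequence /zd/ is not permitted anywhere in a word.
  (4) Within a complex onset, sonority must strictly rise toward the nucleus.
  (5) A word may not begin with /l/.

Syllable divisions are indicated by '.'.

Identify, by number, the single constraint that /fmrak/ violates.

1

/fmrak/: syllable 1 coda /k/ has 1 consonant (> 0).
This is a violation of constraint 1: "Syllables are open: no coda consonants are permitted."
The remaining constraints (2, 3, 4, 5) are satisfied.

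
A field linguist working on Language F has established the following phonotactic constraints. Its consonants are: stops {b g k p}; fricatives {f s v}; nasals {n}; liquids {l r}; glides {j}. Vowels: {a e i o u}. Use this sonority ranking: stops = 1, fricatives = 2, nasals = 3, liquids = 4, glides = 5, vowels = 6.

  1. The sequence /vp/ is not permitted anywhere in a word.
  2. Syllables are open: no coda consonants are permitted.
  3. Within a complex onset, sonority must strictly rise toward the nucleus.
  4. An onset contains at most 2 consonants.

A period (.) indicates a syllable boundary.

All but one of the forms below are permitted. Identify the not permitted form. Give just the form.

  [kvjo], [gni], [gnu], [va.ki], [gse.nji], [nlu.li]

[kvjo] — violates constraint 4: syllable 1 onset /kvj/ has 3 consonants (> 2) → not permitted
[gni] — σ1 onset /gn/ (1→3 rises), coda /∅/ ok → permitted
[gnu] — σ1 onset /gn/ (1→3 rises), coda /∅/ ok → permitted
[va.ki] — σ1 onset /v/, coda /∅/ ok; σ2 onset /k/, coda /∅/ ok → permitted
[gse.nji] — σ1 onset /gs/ (1→2 rises), coda /∅/ ok; σ2 onset /nj/ (3→5 rises), coda /∅/ ok → permitted
[nlu.li] — σ1 onset /nl/ (3→4 rises), coda /∅/ ok; σ2 onset /l/, coda /∅/ ok → permitted

[kvjo]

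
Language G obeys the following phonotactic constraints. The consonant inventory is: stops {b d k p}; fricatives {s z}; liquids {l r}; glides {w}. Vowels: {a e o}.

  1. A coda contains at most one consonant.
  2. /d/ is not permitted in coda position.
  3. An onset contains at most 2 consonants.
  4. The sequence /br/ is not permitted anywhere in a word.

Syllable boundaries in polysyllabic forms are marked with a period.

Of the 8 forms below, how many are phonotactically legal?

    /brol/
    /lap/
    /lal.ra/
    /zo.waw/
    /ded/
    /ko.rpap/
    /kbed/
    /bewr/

/brol/ — violates constraint 4: contains banned sequence /br/ → phonotactically illegal
/lap/ — σ1 onset /l/, coda /p/ ok → phonotactically legal
/lal.ra/ — σ1 onset /l/, coda /l/ ok; σ2 onset /r/, coda /∅/ ok → phonotactically legal
/zo.waw/ — σ1 onset /z/, coda /∅/ ok; σ2 onset /w/, coda /w/ ok → phonotactically legal
/ded/ — violates constraint 2: syllable 1 coda contains /d/ → phonotactically illegal
/ko.rpap/ — σ1 onset /k/, coda /∅/ ok; σ2 onset /rp/ (2C), coda /p/ ok → phonotactically legal
/kbed/ — violates constraint 2: syllable 1 coda contains /d/ → phonotactically illegal
/bewr/ — violates constraint 1: syllable 1 coda /wr/ has 2 consonants (> 1) → phonotactically illegal
Phonotactically legal: /lap/, /lal.ra/, /zo.waw/, /ko.rpap/ → 4.

4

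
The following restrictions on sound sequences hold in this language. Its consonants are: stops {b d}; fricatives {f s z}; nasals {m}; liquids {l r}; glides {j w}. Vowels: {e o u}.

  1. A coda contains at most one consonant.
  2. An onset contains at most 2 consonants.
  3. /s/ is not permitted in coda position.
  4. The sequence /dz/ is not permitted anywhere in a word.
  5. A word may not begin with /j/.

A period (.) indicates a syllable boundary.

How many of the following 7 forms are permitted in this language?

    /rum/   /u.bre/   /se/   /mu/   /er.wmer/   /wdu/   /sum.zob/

7

/rum/ — σ1 onset /r/, coda /m/ ok → permitted
/u.bre/ — σ1 onset /∅/, coda /∅/ ok; σ2 onset /br/ (2C), coda /∅/ ok → permitted
/se/ — σ1 onset /s/, coda /∅/ ok → permitted
/mu/ — σ1 onset /m/, coda /∅/ ok → permitted
/er.wmer/ — σ1 onset /∅/, coda /r/ ok; σ2 onset /wm/ (2C), coda /r/ ok → permitted
/wdu/ — σ1 onset /wd/ (2C), coda /∅/ ok → permitted
/sum.zob/ — σ1 onset /s/, coda /m/ ok; σ2 onset /z/, coda /b/ ok → permitted
Permitted: /rum/, /u.bre/, /se/, /mu/, /er.wmer/, /wdu/, /sum.zob/ → 7.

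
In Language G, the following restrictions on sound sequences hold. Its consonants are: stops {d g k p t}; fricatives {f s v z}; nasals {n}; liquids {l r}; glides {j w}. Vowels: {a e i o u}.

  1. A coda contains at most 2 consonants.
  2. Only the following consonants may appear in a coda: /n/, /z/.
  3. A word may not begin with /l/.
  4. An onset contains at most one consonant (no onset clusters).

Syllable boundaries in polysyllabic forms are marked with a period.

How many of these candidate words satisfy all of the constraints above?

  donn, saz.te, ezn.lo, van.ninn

4

donn — σ1 onset /d/, coda /nn/ (2C) ok → licit
saz.te — σ1 onset /s/, coda /z/ ok; σ2 onset /t/, coda /∅/ ok → licit
ezn.lo — σ1 onset /∅/, coda /zn/ (2C) ok; σ2 onset /l/, coda /∅/ ok → licit
van.ninn — σ1 onset /v/, coda /n/ ok; σ2 onset /n/, coda /nn/ (2C) ok → licit
Licit: donn, saz.te, ezn.lo, van.ninn → 4.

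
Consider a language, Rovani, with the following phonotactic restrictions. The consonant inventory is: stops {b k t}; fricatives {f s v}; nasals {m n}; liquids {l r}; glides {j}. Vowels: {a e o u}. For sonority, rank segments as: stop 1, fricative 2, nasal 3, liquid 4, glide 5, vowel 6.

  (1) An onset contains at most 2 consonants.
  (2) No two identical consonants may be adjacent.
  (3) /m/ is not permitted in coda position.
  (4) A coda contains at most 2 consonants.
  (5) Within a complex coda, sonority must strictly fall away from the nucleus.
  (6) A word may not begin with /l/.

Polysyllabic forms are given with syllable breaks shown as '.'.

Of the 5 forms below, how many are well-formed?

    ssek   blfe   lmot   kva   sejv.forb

2

ssek — violates constraint 2: adjacent identical consonants /ss/ → ill-formed
blfe — violates constraint 1: syllable 1 onset /blf/ has 3 consonants (> 2) → ill-formed
lmot — violates constraint 6: word begins with /l/ → ill-formed
kva — σ1 onset /kv/ (2C), coda /∅/ ok → well-formed
sejv.forb — σ1 onset /s/, coda /jv/ (5→2 falls) ok; σ2 onset /f/, coda /rb/ (4→1 falls) ok → well-formed
Well-formed: kva, sejv.forb → 2.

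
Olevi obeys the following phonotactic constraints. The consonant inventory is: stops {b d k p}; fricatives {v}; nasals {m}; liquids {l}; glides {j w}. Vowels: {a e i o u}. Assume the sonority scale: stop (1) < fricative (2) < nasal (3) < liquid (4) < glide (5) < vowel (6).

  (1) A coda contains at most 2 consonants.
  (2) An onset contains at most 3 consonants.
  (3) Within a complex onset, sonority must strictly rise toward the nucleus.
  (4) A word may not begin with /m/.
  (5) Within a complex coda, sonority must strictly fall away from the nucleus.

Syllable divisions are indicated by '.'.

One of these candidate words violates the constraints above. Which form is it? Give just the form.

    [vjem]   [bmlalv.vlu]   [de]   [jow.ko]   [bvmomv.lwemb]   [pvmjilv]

[pvmjilv]

[vjem] — σ1 onset /vj/ (2→5 rises), coda /m/ ok → well-formed
[bmlalv.vlu] — σ1 onset /bml/ (1→3→4 rises), coda /lv/ (4→2 falls) ok; σ2 onset /vl/ (2→4 rises), coda /∅/ ok → well-formed
[de] — σ1 onset /d/, coda /∅/ ok → well-formed
[jow.ko] — σ1 onset /j/, coda /w/ ok; σ2 onset /k/, coda /∅/ ok → well-formed
[bvmomv.lwemb] — σ1 onset /bvm/ (1→2→3 rises), coda /mv/ (3→2 falls) ok; σ2 onset /lw/ (4→5 rises), coda /mb/ (3→1 falls) ok → well-formed
[pvmjilv] — violates constraint 2: syllable 1 onset /pvmj/ has 4 consonants (> 3) → ill-formed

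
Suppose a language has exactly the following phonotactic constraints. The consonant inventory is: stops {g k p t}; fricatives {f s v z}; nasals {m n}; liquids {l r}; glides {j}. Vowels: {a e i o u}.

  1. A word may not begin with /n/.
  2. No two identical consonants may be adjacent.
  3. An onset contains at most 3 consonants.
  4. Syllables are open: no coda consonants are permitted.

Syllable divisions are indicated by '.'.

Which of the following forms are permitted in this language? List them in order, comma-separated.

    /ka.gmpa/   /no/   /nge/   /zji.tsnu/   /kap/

/ka.gmpa/, /zji.tsnu/

/ka.gmpa/ — σ1 onset /k/, coda /∅/ ok; σ2 onset /gmp/ (3C), coda /∅/ ok → permitted
/no/ — violates constraint 1: word begins with /n/ → not permitted
/nge/ — violates constraint 1: word begins with /n/ → not permitted
/zji.tsnu/ — σ1 onset /zj/ (2C), coda /∅/ ok; σ2 onset /tsn/ (3C), coda /∅/ ok → permitted
/kap/ — violates constraint 4: syllable 1 coda /p/ has 1 consonant (> 0) → not permitted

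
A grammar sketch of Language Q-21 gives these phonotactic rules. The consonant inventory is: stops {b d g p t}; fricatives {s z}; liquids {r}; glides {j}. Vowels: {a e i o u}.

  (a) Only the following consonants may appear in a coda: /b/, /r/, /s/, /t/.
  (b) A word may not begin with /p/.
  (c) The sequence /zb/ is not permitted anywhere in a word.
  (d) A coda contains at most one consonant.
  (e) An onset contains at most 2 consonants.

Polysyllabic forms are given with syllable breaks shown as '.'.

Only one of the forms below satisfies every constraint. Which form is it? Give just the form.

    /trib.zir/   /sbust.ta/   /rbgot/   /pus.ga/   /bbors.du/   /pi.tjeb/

/trib.zir/ — σ1 onset /tr/ (2C), coda /b/ ok; σ2 onset /z/, coda /r/ ok → well-formed
/sbust.ta/ — violates constraint (d): syllable 1 coda /st/ has 2 consonants (> 1) → ill-formed
/rbgot/ — violates constraint (e): syllable 1 onset /rbg/ has 3 consonants (> 2) → ill-formed
/pus.ga/ — violates constraint (b): word begins with /p/ → ill-formed
/bbors.du/ — violates constraint (d): syllable 1 coda /rs/ has 2 consonants (> 1) → ill-formed
/pi.tjeb/ — violates constraint (b): word begins with /p/ → ill-formed

/trib.zir/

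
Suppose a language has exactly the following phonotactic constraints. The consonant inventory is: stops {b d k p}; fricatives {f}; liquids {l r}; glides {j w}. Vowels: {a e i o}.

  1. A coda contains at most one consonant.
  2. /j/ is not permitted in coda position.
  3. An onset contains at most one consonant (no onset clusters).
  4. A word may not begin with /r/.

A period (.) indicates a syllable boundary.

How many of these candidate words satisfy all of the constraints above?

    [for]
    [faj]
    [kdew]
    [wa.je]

[for] — σ1 onset /f/, coda /r/ ok → permitted
[faj] — violates constraint 2: syllable 1 coda contains /j/ → not permitted
[kdew] — violates constraint 3: syllable 1 onset /kd/ has 2 consonants (> 1) → not permitted
[wa.je] — σ1 onset /w/, coda /∅/ ok; σ2 onset /j/, coda /∅/ ok → permitted
Permitted: [for], [wa.je] → 2.

2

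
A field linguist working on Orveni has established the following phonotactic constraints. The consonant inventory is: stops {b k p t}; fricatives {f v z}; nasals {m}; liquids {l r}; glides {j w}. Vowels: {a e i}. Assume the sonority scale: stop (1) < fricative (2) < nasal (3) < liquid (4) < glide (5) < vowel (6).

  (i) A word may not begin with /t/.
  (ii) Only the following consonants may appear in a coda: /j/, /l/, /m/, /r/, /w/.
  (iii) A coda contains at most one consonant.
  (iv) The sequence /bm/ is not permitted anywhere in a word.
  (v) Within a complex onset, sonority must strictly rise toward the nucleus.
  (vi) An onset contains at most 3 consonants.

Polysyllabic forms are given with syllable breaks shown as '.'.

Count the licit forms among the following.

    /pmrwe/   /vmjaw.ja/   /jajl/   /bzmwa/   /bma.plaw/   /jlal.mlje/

/pmrwe/ — violates constraint (vi): syllable 1 onset /pmrw/ has 4 consonants (> 3) → illicit
/vmjaw.ja/ — σ1 onset /vmj/ (2→3→5 rises), coda /w/ ok; σ2 onset /j/, coda /∅/ ok → licit
/jajl/ — violates constraint (iii): syllable 1 coda /jl/ has 2 consonants (> 1) → illicit
/bzmwa/ — violates constraint (vi): syllable 1 onset /bzmw/ has 4 consonants (> 3) → illicit
/bma.plaw/ — violates constraint (iv): contains banned sequence /bm/ → illicit
/jlal.mlje/ — violates constraint (v): syllable 1 onset /jl/: /j/ (glide, 5) → /l/ (liquid, 4) does not rise → illicit
Licit: /vmjaw.ja/ → 1.

1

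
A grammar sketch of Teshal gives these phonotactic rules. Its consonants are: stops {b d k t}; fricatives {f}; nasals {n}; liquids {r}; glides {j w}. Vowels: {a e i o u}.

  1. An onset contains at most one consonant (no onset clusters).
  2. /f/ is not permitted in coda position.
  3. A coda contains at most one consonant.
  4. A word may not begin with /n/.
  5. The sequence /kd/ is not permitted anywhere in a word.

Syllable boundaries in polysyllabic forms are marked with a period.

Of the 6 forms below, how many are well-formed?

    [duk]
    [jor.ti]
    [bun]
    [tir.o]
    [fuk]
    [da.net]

6

[duk] — σ1 onset /d/, coda /k/ ok → well-formed
[jor.ti] — σ1 onset /j/, coda /r/ ok; σ2 onset /t/, coda /∅/ ok → well-formed
[bun] — σ1 onset /b/, coda /n/ ok → well-formed
[tir.o] — σ1 onset /t/, coda /r/ ok; σ2 onset /∅/, coda /∅/ ok → well-formed
[fuk] — σ1 onset /f/, coda /k/ ok → well-formed
[da.net] — σ1 onset /d/, coda /∅/ ok; σ2 onset /n/, coda /t/ ok → well-formed
Well-formed: [duk], [jor.ti], [bun], [tir.o], [fuk], [da.net] → 6.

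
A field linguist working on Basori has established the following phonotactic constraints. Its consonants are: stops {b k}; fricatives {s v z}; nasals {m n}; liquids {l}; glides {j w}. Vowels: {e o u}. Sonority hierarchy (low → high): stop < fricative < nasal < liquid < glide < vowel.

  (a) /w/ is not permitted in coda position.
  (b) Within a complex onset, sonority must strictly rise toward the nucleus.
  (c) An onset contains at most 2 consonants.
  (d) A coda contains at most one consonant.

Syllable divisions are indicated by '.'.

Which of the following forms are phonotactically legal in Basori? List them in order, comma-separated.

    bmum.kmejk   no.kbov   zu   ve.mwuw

bmum.kmejk — violates constraint (d): syllable 2 coda /jk/ has 2 consonants (> 1) → phonotactically illegal
no.kbov — violates constraint (b): syllable 2 onset /kb/: /k/ (stop, 1) → /b/ (stop, 1) does not rise → phonotactically illegal
zu — σ1 onset /z/, coda /∅/ ok → phonotactically legal
ve.mwuw — violates constraint (a): syllable 2 coda contains /w/ → phonotactically illegal

zu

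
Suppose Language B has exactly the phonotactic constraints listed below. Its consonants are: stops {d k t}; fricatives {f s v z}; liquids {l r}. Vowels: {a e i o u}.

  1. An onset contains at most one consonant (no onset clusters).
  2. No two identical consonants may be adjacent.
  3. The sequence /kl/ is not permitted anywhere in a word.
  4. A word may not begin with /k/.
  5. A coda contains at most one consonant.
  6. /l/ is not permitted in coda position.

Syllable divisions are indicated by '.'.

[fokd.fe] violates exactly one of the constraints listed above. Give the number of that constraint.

[fokd.fe]: syllable 1 coda /kd/ has 2 consonants (> 1).
This is a violation of constraint 5: "A coda contains at most one consonant."
The remaining constraints (1, 2, 3, 4, 6) are satisfied.

5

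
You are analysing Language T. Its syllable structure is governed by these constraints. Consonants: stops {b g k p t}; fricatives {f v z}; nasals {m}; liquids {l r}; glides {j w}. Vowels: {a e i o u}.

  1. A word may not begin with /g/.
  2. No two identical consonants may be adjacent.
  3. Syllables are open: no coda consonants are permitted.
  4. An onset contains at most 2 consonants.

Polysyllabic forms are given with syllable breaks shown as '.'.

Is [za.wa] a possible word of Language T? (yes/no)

yes

[za.wa] — σ1 onset /z/, coda /∅/ ok; σ2 onset /w/, coda /∅/ ok → licit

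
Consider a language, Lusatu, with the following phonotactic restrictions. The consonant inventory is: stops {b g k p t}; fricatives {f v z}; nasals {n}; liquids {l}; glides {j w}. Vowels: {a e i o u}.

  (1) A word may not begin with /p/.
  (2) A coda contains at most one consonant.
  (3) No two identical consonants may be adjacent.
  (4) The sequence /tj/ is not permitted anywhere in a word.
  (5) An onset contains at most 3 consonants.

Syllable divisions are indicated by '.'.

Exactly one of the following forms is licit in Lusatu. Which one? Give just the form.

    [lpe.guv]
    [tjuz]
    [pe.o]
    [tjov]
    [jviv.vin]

[lpe.guv] — σ1 onset /lp/ (2C), coda /∅/ ok; σ2 onset /g/, coda /v/ ok → licit
[tjuz] — violates constraint 4: contains banned sequence /tj/ → illicit
[pe.o] — violates constraint 1: word begins with /p/ → illicit
[tjov] — violates constraint 4: contains banned sequence /tj/ → illicit
[jviv.vin] — violates constraint 3: adjacent identical consonants /vv/ → illicit

[lpe.guv]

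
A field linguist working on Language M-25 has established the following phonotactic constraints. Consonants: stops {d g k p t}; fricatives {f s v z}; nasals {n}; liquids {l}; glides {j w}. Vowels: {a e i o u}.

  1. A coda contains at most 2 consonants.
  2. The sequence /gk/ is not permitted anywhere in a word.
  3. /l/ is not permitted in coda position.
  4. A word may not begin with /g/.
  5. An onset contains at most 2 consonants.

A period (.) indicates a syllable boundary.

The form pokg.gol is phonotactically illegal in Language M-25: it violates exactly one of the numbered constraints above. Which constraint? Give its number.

pokg.gol: syllable 2 coda contains /l/.
This is a violation of constraint 3: "/l/ is not permitted in coda position."
The remaining constraints (1, 2, 4, 5) are satisfied.

3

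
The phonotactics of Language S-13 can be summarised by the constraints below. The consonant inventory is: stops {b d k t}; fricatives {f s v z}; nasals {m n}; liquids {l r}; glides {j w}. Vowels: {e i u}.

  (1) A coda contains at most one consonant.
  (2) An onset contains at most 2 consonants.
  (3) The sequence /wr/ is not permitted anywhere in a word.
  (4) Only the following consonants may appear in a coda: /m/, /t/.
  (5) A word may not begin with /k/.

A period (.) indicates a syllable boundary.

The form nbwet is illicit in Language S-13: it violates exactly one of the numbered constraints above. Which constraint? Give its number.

nbwet: syllable 1 onset /nbw/ has 3 consonants (> 2).
This is a violation of constraint 2: "An onset contains at most 2 consonants."
The remaining constraints (1, 3, 4, 5) are satisfied.

2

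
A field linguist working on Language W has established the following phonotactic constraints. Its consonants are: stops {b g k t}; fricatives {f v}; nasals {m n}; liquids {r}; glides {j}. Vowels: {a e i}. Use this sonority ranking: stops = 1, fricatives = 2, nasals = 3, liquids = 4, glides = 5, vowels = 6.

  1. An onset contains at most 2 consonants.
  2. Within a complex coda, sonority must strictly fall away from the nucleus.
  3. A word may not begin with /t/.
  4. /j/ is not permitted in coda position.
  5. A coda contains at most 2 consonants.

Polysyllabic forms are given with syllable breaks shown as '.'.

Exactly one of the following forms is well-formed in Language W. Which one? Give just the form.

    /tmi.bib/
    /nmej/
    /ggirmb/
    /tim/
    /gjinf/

/tmi.bib/ — violates constraint 3: word begins with /t/ → ill-formed
/nmej/ — violates constraint 4: syllable 1 coda contains /j/ → ill-formed
/ggirmb/ — violates constraint 5: syllable 1 coda /rmb/ has 3 consonants (> 2) → ill-formed
/tim/ — violates constraint 3: word begins with /t/ → ill-formed
/gjinf/ — σ1 onset /gj/ (2C), coda /nf/ (3→2 falls) ok → well-formed

/gjinf/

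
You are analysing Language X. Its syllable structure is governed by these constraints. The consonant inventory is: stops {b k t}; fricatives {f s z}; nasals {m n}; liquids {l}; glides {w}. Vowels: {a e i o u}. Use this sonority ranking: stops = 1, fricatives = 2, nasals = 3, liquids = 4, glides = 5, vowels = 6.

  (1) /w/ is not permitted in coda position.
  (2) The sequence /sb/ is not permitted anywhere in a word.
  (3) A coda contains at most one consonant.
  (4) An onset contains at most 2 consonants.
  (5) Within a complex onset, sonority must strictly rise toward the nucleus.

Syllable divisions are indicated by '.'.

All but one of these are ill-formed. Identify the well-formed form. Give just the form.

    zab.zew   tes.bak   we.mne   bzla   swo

swo

zab.zew — violates constraint 1: syllable 2 coda contains /w/ → ill-formed
tes.bak — violates constraint 2: contains banned sequence /sb/ → ill-formed
we.mne — violates constraint 5: syllable 2 onset /mn/: /m/ (nasal, 3) → /n/ (nasal, 3) does not rise → ill-formed
bzla — violates constraint 4: syllable 1 onset /bzl/ has 3 consonants (> 2) → ill-formed
swo — σ1 onset /sw/ (2→5 rises), coda /∅/ ok → well-formed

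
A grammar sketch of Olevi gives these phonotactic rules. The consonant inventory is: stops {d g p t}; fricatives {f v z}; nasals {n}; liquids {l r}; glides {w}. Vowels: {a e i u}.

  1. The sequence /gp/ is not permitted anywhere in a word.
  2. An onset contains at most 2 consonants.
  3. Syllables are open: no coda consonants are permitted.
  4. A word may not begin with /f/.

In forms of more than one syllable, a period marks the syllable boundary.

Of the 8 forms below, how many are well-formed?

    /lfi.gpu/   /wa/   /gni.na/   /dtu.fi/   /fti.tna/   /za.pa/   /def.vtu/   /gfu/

5

/lfi.gpu/ — violates constraint 1: contains banned sequence /gp/ → ill-formed
/wa/ — σ1 onset /w/, coda /∅/ ok → well-formed
/gni.na/ — σ1 onset /gn/ (2C), coda /∅/ ok; σ2 onset /n/, coda /∅/ ok → well-formed
/dtu.fi/ — σ1 onset /dt/ (2C), coda /∅/ ok; σ2 onset /f/, coda /∅/ ok → well-formed
/fti.tna/ — violates constraint 4: word begins with /f/ → ill-formed
/za.pa/ — σ1 onset /z/, coda /∅/ ok; σ2 onset /p/, coda /∅/ ok → well-formed
/def.vtu/ — violates constraint 3: syllable 1 coda /f/ has 1 consonant (> 0) → ill-formed
/gfu/ — σ1 onset /gf/ (2C), coda /∅/ ok → well-formed
Well-formed: /wa/, /gni.na/, /dtu.fi/, /za.pa/, /gfu/ → 5.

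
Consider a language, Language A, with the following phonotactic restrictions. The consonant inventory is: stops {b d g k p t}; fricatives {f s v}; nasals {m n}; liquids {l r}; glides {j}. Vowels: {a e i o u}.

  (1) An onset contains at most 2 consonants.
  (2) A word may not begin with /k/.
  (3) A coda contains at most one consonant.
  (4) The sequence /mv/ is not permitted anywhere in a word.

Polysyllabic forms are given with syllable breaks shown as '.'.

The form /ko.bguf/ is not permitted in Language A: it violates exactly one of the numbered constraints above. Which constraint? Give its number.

2

/ko.bguf/: word begins with /k/.
This is a violation of constraint 2: "A word may not begin with /k/."
The remaining constraints (1, 3, 4) are satisfied.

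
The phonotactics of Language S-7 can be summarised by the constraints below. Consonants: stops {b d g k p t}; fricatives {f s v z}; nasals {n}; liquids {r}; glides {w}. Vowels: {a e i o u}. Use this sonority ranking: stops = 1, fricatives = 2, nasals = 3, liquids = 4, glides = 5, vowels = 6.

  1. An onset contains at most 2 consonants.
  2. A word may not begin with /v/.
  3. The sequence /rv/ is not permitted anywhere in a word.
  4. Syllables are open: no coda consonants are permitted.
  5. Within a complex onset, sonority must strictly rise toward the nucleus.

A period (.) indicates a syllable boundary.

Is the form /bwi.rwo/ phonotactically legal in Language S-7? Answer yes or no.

/bwi.rwo/ — σ1 onset /bw/ (1→5 rises), coda /∅/ ok; σ2 onset /rw/ (4→5 rises), coda /∅/ ok → phonotactically legal

yes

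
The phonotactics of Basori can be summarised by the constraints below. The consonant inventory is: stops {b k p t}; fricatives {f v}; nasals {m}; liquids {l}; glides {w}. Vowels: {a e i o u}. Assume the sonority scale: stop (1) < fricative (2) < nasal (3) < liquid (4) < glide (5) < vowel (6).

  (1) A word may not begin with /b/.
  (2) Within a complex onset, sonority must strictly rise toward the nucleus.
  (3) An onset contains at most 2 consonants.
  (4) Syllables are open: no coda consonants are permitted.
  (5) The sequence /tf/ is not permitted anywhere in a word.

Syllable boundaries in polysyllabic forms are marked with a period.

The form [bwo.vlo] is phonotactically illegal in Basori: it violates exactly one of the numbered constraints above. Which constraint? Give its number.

[bwo.vlo]: word begins with /b/.
This is a violation of constraint 1: "A word may not begin with /b/."
The remaining constraints (2, 3, 4, 5) are satisfied.

1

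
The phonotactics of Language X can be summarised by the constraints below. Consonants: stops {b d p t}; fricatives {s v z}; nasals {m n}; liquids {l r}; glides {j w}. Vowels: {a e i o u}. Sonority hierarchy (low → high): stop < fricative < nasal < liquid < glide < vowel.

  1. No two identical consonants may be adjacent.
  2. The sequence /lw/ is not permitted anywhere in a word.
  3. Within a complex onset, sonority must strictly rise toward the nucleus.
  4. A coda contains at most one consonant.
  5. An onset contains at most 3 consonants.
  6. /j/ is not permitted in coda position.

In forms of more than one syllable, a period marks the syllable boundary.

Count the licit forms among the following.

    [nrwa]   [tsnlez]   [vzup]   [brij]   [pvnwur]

[nrwa] — σ1 onset /nrw/ (3→4→5 rises), coda /∅/ ok → licit
[tsnlez] — violates constraint 5: syllable 1 onset /tsnl/ has 4 consonants (> 3) → illicit
[vzup] — violates constraint 3: syllable 1 onset /vz/: /v/ (fricative, 2) → /z/ (fricative, 2) does not rise → illicit
[brij] — violates constraint 6: syllable 1 coda contains /j/ → illicit
[pvnwur] — violates constraint 5: syllable 1 onset /pvnw/ has 4 consonants (> 3) → illicit
Licit: [nrwa] → 1.

1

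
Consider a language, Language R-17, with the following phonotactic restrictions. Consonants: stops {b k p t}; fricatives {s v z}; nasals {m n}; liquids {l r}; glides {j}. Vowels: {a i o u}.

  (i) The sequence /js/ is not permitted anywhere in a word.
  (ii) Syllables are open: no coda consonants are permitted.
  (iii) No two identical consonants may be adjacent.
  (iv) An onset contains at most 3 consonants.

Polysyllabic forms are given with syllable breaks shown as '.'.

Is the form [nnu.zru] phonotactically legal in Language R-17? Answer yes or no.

[nnu.zru] — violates constraint (iii): adjacent identical consonants /nn/ → phonotactically illegal

no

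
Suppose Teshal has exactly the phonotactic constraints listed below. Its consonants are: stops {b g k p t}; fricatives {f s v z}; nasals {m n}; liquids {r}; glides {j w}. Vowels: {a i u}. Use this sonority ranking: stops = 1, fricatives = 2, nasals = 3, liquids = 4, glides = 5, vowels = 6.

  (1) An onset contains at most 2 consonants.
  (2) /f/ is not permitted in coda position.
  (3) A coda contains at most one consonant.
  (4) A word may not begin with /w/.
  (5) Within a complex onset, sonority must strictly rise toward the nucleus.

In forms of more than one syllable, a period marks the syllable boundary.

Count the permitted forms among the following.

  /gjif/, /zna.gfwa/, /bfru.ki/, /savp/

0

/gjif/ — violates constraint 2: syllable 1 coda contains /f/ → not permitted
/zna.gfwa/ — violates constraint 1: syllable 2 onset /gfw/ has 3 consonants (> 2) → not permitted
/bfru.ki/ — violates constraint 1: syllable 1 onset /bfr/ has 3 consonants (> 2) → not permitted
/savp/ — violates constraint 3: syllable 1 coda /vp/ has 2 consonants (> 1) → not permitted
No form is permitted → 0.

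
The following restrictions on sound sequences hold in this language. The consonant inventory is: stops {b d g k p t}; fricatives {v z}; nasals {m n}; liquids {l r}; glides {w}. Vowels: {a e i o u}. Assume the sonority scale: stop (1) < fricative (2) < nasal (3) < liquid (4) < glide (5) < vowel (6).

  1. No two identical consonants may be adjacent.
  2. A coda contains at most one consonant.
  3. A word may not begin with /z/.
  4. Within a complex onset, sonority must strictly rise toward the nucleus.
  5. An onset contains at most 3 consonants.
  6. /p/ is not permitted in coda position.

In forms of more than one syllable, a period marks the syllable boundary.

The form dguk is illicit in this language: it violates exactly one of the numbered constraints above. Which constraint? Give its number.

dguk: syllable 1 onset /dg/: /d/ (stop, 1) → /g/ (stop, 1) does not rise.
This is a violation of constraint 4: "Within a complex onset, sonority must strictly rise toward the nucleus."
The remaining constraints (1, 2, 3, 5, 6) are satisfied.

4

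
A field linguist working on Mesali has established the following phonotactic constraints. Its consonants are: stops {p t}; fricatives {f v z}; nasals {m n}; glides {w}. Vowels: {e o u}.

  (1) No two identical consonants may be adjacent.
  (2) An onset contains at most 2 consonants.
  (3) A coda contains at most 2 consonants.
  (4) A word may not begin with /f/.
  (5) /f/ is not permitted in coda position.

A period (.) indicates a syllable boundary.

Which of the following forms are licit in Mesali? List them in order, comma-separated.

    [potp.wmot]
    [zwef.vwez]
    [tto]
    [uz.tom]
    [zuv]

[potp.wmot], [uz.tom], [zuv]

[potp.wmot] — σ1 onset /p/, coda /tp/ (2C) ok; σ2 onset /wm/ (2C), coda /t/ ok → licit
[zwef.vwez] — violates constraint 5: syllable 1 coda contains /f/ → illicit
[tto] — violates constraint 1: adjacent identical consonants /tt/ → illicit
[uz.tom] — σ1 onset /∅/, coda /z/ ok; σ2 onset /t/, coda /m/ ok → licit
[zuv] — σ1 onset /z/, coda /v/ ok → licit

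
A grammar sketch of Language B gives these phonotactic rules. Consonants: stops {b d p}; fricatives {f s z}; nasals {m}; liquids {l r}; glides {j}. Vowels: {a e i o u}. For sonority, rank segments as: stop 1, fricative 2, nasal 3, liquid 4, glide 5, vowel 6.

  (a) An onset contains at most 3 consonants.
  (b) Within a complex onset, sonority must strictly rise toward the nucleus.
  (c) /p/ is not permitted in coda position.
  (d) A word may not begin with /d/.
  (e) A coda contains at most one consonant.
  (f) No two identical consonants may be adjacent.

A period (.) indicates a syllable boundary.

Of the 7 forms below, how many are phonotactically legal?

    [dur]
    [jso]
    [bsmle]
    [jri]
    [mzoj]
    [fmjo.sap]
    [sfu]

0

[dur] — violates constraint (d): word begins with /d/ → phonotactically illegal
[jso] — violates constraint (b): syllable 1 onset /js/: /j/ (glide, 5) → /s/ (fricative, 2) does not rise → phonotactically illegal
[bsmle] — violates constraint (a): syllable 1 onset /bsml/ has 4 consonants (> 3) → phonotactically illegal
[jri] — violates constraint (b): syllable 1 onset /jr/: /j/ (glide, 5) → /r/ (liquid, 4) does not rise → phonotactically illegal
[mzoj] — violates constraint (b): syllable 1 onset /mz/: /m/ (nasal, 3) → /z/ (fricative, 2) does not rise → phonotactically illegal
[fmjo.sap] — violates constraint (c): syllable 2 coda contains /p/ → phonotactically illegal
[sfu] — violates constraint (b): syllable 1 onset /sf/: /s/ (fricative, 2) → /f/ (fricative, 2) does not rise → phonotactically illegal
No form is phonotactically legal → 0.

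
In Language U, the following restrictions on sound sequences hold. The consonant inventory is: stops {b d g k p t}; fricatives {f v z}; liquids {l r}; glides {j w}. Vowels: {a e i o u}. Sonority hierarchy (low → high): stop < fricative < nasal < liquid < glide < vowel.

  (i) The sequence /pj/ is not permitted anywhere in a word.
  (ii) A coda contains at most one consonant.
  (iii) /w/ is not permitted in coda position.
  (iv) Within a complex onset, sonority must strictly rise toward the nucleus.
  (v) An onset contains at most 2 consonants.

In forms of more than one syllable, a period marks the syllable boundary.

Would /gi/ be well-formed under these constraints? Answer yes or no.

/gi/ — σ1 onset /g/, coda /∅/ ok → well-formed

yes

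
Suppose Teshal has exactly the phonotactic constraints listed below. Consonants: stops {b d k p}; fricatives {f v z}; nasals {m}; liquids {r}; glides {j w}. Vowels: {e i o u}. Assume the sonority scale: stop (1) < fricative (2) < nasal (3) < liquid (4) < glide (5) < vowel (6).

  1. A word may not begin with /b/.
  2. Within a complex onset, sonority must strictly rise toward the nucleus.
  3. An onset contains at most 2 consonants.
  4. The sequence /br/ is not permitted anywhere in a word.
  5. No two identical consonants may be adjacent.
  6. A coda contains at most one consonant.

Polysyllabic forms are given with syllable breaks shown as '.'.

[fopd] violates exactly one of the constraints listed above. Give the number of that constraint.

6

[fopd]: syllable 1 coda /pd/ has 2 consonants (> 1).
This is a violation of constraint 6: "A coda contains at most one consonant."
The remaining constraints (1, 2, 3, 4, 5) are satisfied.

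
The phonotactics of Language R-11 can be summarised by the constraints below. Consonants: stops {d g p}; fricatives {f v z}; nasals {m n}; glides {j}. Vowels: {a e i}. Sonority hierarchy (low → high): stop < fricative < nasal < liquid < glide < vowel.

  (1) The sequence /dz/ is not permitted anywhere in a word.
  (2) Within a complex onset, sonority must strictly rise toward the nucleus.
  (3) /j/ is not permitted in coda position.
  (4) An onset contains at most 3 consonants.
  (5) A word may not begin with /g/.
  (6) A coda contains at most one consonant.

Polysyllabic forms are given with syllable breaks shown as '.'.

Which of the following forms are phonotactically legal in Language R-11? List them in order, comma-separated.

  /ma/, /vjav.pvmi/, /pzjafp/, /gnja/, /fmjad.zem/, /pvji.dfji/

/ma/, /vjav.pvmi/, /pvji.dfji/

/ma/ — σ1 onset /m/, coda /∅/ ok → phonotactically legal
/vjav.pvmi/ — σ1 onset /vj/ (2→5 rises), coda /v/ ok; σ2 onset /pvm/ (1→2→3 rises), coda /∅/ ok → phonotactically legal
/pzjafp/ — violates constraint 6: syllable 1 coda /fp/ has 2 consonants (> 1) → phonotactically illegal
/gnja/ — violates constraint 5: word begins with /g/ → phonotactically illegal
/fmjad.zem/ — violates constraint 1: contains banned sequence /dz/ → phonotactically illegal
/pvji.dfji/ — σ1 onset /pvj/ (1→2→5 rises), coda /∅/ ok; σ2 onset /dfj/ (1→2→5 rises), coda /∅/ ok → phonotactically legal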